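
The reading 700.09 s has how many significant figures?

700.09: zeros between nonzero digits are significant.

5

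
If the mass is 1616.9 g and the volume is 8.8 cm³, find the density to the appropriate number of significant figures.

1.8 × 10² g/cm³

density = 1616.9 g ÷ 8.8 cm³ = 183.738636364… g/cm³.
1616.9 has 5 significant figures; 8.8 has 2.
Division/multiplication keeps the fewest: 2 significant figures.
Rounded: 1.8 × 10² g/cm³.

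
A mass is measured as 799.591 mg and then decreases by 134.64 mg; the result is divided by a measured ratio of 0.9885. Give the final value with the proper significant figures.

799.591 mg − 134.64 mg = 664.951 mg; the difference is limited to 2 decimal places (5 s.f.).
Carrying full precision, 664.951 ÷ 0.9885 = 672.686899342… mg; 0.9885 has 4 s.f., so the result keeps min(5, 4) = 4 s.f.
Rounded to 4 significant figures: 672.7 mg.

672.7 mg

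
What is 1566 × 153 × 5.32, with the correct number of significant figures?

1.27 × 10⁶

1566 × 153 × 5.32 = 1274661.36
Multiplication/division keeps the fewest significant figures: 1566 → 4 s.f., 153 → 3 s.f., 5.32 → 3 s.f.; limit is 3.
Rounded to 3 significant figures: 1.27 × 10⁶.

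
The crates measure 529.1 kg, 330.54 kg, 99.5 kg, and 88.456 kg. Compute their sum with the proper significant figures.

529.1 kg + 330.54 kg + 99.5 kg + 88.456 kg = 1047.596 kg.
Addition/subtraction keeps the fewest decimal places: 529.1 → 1 decimal place, 330.54 → 2 decimal places, 99.5 → 1 decimal place, 88.456 → 3 decimal places; limit is 1.
Rounded to 1 decimal place: 1047.6 kg.

1047.6 kg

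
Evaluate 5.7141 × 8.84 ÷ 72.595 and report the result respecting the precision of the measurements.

0.696

5.7141 × 8.84 ÷ 72.595 = 0.695814367381…
Multiplication/division keeps the fewest significant figures: 5.7141 → 5 s.f., 8.84 → 3 s.f., 72.595 → 5 s.f.; limit is 3.
Rounded to 3 significant figures: 0.696.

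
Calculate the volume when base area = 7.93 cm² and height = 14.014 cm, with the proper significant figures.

1.11 × 10^2 cm³

volume = 7.93 cm² × 14.014 cm = 111.13102 cm³.
7.93 has 3 significant figures; 14.014 has 5.
Division/multiplication keeps the fewest: 3 significant figures.
Rounded: 1.11 × 10^2 cm³.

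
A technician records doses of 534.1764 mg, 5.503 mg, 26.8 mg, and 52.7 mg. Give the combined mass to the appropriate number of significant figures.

534.1764 mg + 5.503 mg + 26.8 mg + 52.7 mg = 619.1794 mg.
Addition/subtraction keeps the fewest decimal places: 534.1764 → 4 decimal places, 5.503 → 3 decimal places, 26.8 → 1 decimal place, 52.7 → 1 decimal place; limit is 1.
Rounded to 1 decimal place: 619.2 mg.

619.2 mg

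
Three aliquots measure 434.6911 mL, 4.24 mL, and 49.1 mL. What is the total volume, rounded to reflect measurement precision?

434.6911 mL + 4.24 mL + 49.1 mL = 488.0311 mL.
Addition/subtraction keeps the fewest decimal places: 434.6911 → 4 decimal places, 4.24 → 2 decimal places, 49.1 → 1 decimal place; limit is 1.
Rounded to 1 decimal place: 488.0 mL.

488.0 mL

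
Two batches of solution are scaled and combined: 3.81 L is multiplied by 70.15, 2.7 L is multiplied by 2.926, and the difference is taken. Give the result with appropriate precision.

3.81 × 70.15 = 267.2715 → 267 L (3 s.f., last digit at the 10^0 place).
2.7 × 2.926 = 7.9002 → 7.9 L (2 s.f., last digit at the 10^-1 place).
Difference: 259.3713 L; keep the coarser place, 10^0.
Result: 259 L.

259 L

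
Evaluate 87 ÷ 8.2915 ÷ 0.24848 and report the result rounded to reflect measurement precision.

87 ÷ 8.2915 ÷ 0.24848 = 42.2274356872…
Multiplication/division keeps the fewest significant figures: 87 → 2 s.f., 8.2915 → 5 s.f., 0.24848 → 5 s.f.; limit is 2.
Rounded to 2 significant figures: 42.

42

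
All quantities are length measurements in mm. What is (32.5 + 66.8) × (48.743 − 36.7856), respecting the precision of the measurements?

32.5 + 66.8 = 99.3, limited to 1 d.p. → 3 s.f.; 48.743 − 36.7856 = 11.9574, limited to 3 d.p. → 5 s.f.
Carrying full precision, 99.3 × 11.9574 = 1187.36982; keep min(3, 5) = 3 s.f.
Rounded to 3 significant figures: 1.19 × 10³ mm².

1.19 × 10³ mm²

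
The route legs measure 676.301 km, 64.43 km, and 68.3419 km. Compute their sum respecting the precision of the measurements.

676.301 km + 64.43 km + 68.3419 km = 809.0729 km.
Addition/subtraction keeps the fewest decimal places: 676.301 → 3 decimal places, 64.43 → 2 decimal places, 68.3419 → 4 decimal places; limit is 2.
Rounded to 2 decimal places: 809.07 km.

809.07 km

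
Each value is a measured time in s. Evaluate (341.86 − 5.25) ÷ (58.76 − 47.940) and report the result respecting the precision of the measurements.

31.11

341.86 − 5.25 = 336.61, limited to 2 d.p. → 5 s.f.; 58.76 − 47.940 = 10.820, limited to 2 d.p. → 4 s.f.
Carrying full precision, 336.61 ÷ 10.820 = 31.1099815157…; keep min(5, 4) = 4 s.f.
Rounded to 4 significant figures: 31.11.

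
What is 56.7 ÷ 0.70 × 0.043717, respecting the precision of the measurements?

56.7 ÷ 0.70 × 0.043717 = 3.541077
Multiplication/division keeps the fewest significant figures: 56.7 → 3 s.f., 0.70 → 2 s.f., 0.043717 → 5 s.f.; limit is 2.
Rounded to 2 significant figures: 3.5.

3.5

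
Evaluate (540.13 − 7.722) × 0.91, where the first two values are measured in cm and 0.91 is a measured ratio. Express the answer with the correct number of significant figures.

540.13 cm − 7.722 cm = 532.408 cm; the difference is limited to 2 decimal places (5 s.f.).
Carrying full precision, 532.408 × 0.91 = 484.49128 cm; 0.91 has 2 s.f., so the result keeps min(5, 2) = 2 s.f.
Rounded to 2 significant figures: 4.8 × 10² cm.

4.8 × 10² cm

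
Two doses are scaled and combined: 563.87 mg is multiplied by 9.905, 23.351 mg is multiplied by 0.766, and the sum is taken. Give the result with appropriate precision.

5603 mg

563.87 × 9.905 = 5585.13235 → 5585 mg (4 s.f., last digit at the 10^0 place).
23.351 × 0.766 = 17.886866 → 17.9 mg (3 s.f., last digit at the 10^-1 place).
Sum: 5603.019216 mg; keep the coarser place, 10^0.
Result: 5603 mg.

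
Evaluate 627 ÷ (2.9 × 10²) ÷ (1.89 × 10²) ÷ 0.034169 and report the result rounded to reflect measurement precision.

0.33

627 ÷ (2.9 × 10²) ÷ (1.89 × 10²) ÷ 0.034169 = 0.334792306947…
Multiplication/division keeps the fewest significant figures: 627 → 3 s.f., 2.9 × 10² → 2 s.f., 1.89 × 10² → 3 s.f., 0.034169 → 5 s.f.; limit is 2.
Rounded to 2 significant figures: 0.33.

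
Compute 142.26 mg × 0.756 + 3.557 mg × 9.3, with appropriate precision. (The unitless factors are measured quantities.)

142.26 × 0.756 = 107.54856 → 1.08 × 10² mg (3 s.f., last digit at the 10^0 place).
3.557 × 9.3 = 33.0801 → 33 mg (2 s.f., last digit at the 10^0 place).
Sum: 140.62866 mg; keep the coarser place, 10^0.
Result: 141 mg.

141 mg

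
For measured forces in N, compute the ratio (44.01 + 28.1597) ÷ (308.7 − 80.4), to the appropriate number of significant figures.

0.3161

44.01 + 28.1597 = 72.1697, limited to 2 d.p. → 4 s.f.; 308.7 − 80.4 = 228.3, limited to 1 d.p. → 4 s.f.
Carrying full precision, 72.1697 ÷ 228.3 = 0.31611782742…; keep min(4, 4) = 4 s.f.
Rounded to 4 significant figures: 0.3161.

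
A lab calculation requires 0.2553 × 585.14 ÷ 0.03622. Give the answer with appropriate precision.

4124

0.2553 × 585.14 ÷ 0.03622 = 4124.41308669…
Multiplication/division keeps the fewest significant figures: 0.2553 → 4 s.f., 585.14 → 5 s.f., 0.03622 → 4 s.f.; limit is 4.
Rounded to 4 significant figures: 4124.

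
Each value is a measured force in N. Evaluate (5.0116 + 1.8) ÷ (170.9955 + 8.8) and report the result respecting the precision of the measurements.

5.0116 + 1.8 = 6.8116, limited to 1 d.p. → 2 s.f.; 170.9955 + 8.8 = 179.7955, limited to 1 d.p. → 4 s.f.
Carrying full precision, 6.8116 ÷ 179.7955 = 0.0378852640917…; keep min(2, 4) = 2 s.f.
Rounded to 2 significant figures: 0.038.

0.038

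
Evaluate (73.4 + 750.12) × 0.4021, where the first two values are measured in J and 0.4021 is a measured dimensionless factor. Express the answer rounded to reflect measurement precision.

331.1 J

73.4 J + 750.12 J = 823.52 J; the sum is limited to 1 decimal place (4 s.f.).
Carrying full precision, 823.52 × 0.4021 = 331.137392 J; 0.4021 has 4 s.f., so the result keeps min(4, 4) = 4 s.f.
Rounded to 4 significant figures: 331.1 J.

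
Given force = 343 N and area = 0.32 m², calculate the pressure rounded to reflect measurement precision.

1.1 × 10^3 Pa

pressure = 343 N ÷ 0.32 m² = 1071.875 Pa.
343 has 3 significant figures; 0.32 has 2.
Division/multiplication keeps the fewest: 2 significant figures.
Rounded: 1.1 × 10^3 Pa.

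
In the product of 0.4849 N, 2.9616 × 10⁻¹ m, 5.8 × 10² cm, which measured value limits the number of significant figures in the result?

0.4849 N → 4 s.f.; 2.9616 × 10⁻¹ m → 5 s.f.; 5.8 × 10² cm → 2 s.f.
The fewest is 2 significant figures, from 5.8 × 10² cm.

5.8 × 10² cm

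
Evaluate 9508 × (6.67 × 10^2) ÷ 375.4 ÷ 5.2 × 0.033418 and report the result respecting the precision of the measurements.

1.1 × 10^2

9508 × (6.67 × 10^2) ÷ 375.4 ÷ 5.2 × 0.033418 = 108.567003119…
Multiplication/division keeps the fewest significant figures: 9508 → 4 s.f., 6.67 × 10^2 → 3 s.f., 375.4 → 4 s.f., 5.2 → 2 s.f., 0.033418 → 5 s.f.; limit is 2.
Rounded to 2 significant figures: 1.1 × 10^2.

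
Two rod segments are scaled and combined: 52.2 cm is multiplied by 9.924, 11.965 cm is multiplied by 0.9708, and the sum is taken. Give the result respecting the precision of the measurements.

52.2 × 9.924 = 518.0328 → 518 cm (3 s.f., last digit at the 10^0 place).
11.965 × 0.9708 = 11.615622 → 11.62 cm (4 s.f., last digit at the 10^-2 place).
Sum: 529.648422 cm; keep the coarser place, 10^0.
Result: 530. cm.

530. cm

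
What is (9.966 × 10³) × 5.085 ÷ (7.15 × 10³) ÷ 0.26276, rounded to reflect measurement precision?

27.0

(9.966 × 10³) × 5.085 ÷ (7.15 × 10³) ÷ 0.26276 = 26.9740740307…
Multiplication/division keeps the fewest significant figures: 9.966 × 10³ → 4 s.f., 5.085 → 4 s.f., 7.15 × 10³ → 3 s.f., 0.26276 → 5 s.f.; limit is 3.
Rounded to 3 significant figures: 27.0.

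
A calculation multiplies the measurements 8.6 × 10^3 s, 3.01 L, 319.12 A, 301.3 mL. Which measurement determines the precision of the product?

8.6 × 10^3 s

8.6 × 10^3 s → 2 s.f.; 3.01 L → 3 s.f.; 319.12 A → 5 s.f.; 301.3 mL → 4 s.f.
The fewest is 2 significant figures, from 8.6 × 10^3 s.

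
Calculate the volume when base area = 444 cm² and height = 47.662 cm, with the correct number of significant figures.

volume = 444 cm² × 47.662 cm = 21161.928 cm³.
444 has 3 significant figures; 47.662 has 5.
Division/multiplication keeps the fewest: 3 significant figures.
Rounded: 2.12 × 10⁴ cm³.

2.12 × 10⁴ cm³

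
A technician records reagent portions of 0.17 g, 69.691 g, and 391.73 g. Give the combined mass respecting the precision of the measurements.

4.6159 × 10^2 g

0.17 g + 69.691 g + 391.73 g = 461.591 g.
Addition/subtraction keeps the fewest decimal places: 0.17 → 2 decimal places, 69.691 → 3 decimal places, 391.73 → 2 decimal places; limit is 2.
Rounded to 2 decimal places: 4.6159 × 10^2 g.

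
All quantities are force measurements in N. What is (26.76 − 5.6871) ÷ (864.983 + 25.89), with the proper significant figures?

26.76 − 5.6871 = 21.0729, limited to 2 d.p. → 4 s.f.; 864.983 + 25.89 = 890.873, limited to 2 d.p. → 5 s.f.
Carrying full precision, 21.0729 ÷ 890.873 = 0.0236542133391…; keep min(4, 5) = 4 s.f.
Rounded to 4 significant figures: 2.365 × 10^-2.

2.365 × 10^-2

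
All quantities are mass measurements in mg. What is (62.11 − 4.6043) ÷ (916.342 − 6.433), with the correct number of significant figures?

62.11 − 4.6043 = 57.5057, limited to 2 d.p. → 4 s.f.; 916.342 − 6.433 = 909.909, limited to 3 d.p. → 6 s.f.
Carrying full precision, 57.5057 ÷ 909.909 = 0.0631993968628…; keep min(4, 6) = 4 s.f.
Rounded to 4 significant figures: 0.06320.

0.06320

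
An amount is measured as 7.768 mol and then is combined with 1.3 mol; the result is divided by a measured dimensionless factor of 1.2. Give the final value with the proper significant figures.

7.6 mol

7.768 mol + 1.3 mol = 9.068 mol; the sum is limited to 1 decimal place (2 s.f.).
Carrying full precision, 9.068 ÷ 1.2 = 7.55666666667… mol; 1.2 has 2 s.f., so the result keeps min(2, 2) = 2 s.f.
Rounded to 2 significant figures: 7.6 mol.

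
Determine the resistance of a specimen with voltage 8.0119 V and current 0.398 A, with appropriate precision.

resistance = 8.0119 V ÷ 0.398 A = 20.1304020101… Ω.
8.0119 has 5 significant figures; 0.398 has 3.
Division/multiplication keeps the fewest: 3 significant figures.
Rounded: 20.1 Ω.

20.1 Ω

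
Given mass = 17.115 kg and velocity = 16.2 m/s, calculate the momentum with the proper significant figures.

277 kg·m/s

momentum = 17.115 kg × 16.2 m/s = 277.263 kg·m/s.
17.115 has 5 significant figures; 16.2 has 3.
Division/multiplication keeps the fewest: 3 significant figures.
Rounded: 277 kg·m/s.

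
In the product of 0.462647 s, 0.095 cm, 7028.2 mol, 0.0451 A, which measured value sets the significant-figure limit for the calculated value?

0.462647 s → 6 s.f.; 0.095 cm → 2 s.f.; 7028.2 mol → 5 s.f.; 0.0451 A → 3 s.f.
The fewest is 2 significant figures, from 0.095 cm.

0.095 cm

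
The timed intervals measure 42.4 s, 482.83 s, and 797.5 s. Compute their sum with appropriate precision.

1.3227 × 10^3 s

42.4 s + 482.83 s + 797.5 s = 1322.73 s.
Addition/subtraction keeps the fewest decimal places: 42.4 → 1 decimal place, 482.83 → 2 decimal places, 797.5 → 1 decimal place; limit is 1.
Rounded to 1 decimal place: 1.3227 × 10^3 s.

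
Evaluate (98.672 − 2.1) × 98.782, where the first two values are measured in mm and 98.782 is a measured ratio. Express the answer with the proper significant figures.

98.672 mm − 2.1 mm = 96.572 mm; the difference is limited to 1 decimal place (3 s.f.).
Carrying full precision, 96.572 × 98.782 = 9539.575304 mm; 98.782 has 5 s.f., so the result keeps min(3, 5) = 3 s.f.
Rounded to 3 significant figures: 9.54 × 10³ mm.

9.54 × 10³ mm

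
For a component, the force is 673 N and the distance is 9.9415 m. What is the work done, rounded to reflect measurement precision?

6.69 × 10^3 J

work done = 673 N × 9.9415 m = 6690.6295 J.
673 has 3 significant figures; 9.9415 has 5.
Division/multiplication keeps the fewest: 3 significant figures.
Rounded: 6.69 × 10^3 J.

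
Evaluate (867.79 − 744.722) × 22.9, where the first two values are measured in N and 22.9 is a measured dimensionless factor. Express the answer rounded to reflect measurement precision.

2.82 × 10³ N

867.79 N − 744.722 N = 123.068 N; the difference is limited to 2 decimal places (5 s.f.).
Carrying full precision, 123.068 × 22.9 = 2818.2572 N; 22.9 has 3 s.f., so the result keeps min(5, 3) = 3 s.f.
Rounded to 3 significant figures: 2.82 × 10³ N.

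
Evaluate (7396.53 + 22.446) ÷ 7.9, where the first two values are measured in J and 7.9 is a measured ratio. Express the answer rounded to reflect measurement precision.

7396.53 J + 22.446 J = 7418.976 J; the sum is limited to 2 decimal places (6 s.f.).
Carrying full precision, 7418.976 ÷ 7.9 = 939.110886076… J; 7.9 has 2 s.f., so the result keeps min(6, 2) = 2 s.f.
Rounded to 2 significant figures: 9.4 × 10^2 J.

9.4 × 10^2 J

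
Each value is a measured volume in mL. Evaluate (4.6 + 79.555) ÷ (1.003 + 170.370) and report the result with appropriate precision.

0.491

4.6 + 79.555 = 84.155, limited to 1 d.p. → 3 s.f.; 1.003 + 170.370 = 171.373, limited to 3 d.p. → 6 s.f.
Carrying full precision, 84.155 ÷ 171.373 = 0.491063353037…; keep min(3, 6) = 3 s.f.
Rounded to 3 significant figures: 0.491.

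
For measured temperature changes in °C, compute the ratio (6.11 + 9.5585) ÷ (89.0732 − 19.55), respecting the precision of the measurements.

0.2254

6.11 + 9.5585 = 15.6685, limited to 2 d.p. → 4 s.f.; 89.0732 − 19.55 = 69.5232, limited to 2 d.p. → 4 s.f.
Carrying full precision, 15.6685 ÷ 69.5232 = 0.22537081147…; keep min(4, 4) = 4 s.f.
Rounded to 4 significant figures: 0.2254.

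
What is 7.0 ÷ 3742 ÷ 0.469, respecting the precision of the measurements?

7.0 ÷ 3742 ÷ 0.469 = 0.00398860853403…
Multiplication/division keeps the fewest significant figures: 7.0 → 2 s.f., 3742 → 4 s.f., 0.469 → 3 s.f.; limit is 2.
Rounded to 2 significant figures: 0.0040.

0.0040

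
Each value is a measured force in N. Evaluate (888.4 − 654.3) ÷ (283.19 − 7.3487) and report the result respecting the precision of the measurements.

0.8487

888.4 − 654.3 = 234.1, limited to 1 d.p. → 4 s.f.; 283.19 − 7.3487 = 275.8413, limited to 2 d.p. → 5 s.f.
Carrying full precision, 234.1 ÷ 275.8413 = 0.848676394724…; keep min(4, 5) = 4 s.f.
Rounded to 4 significant figures: 0.8487.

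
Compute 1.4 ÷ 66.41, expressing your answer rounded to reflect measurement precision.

0.021

1.4 ÷ 66.41 = 0.0210811624755…
Multiplication/division keeps the fewest significant figures: 1.4 → 2 s.f., 66.41 → 4 s.f.; limit is 2.
Rounded to 2 significant figures: 0.021.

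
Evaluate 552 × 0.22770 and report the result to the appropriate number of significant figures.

552 × 0.22770 = 125.6904
Multiplication/division keeps the fewest significant figures: 552 → 3 s.f., 0.22770 → 5 s.f.; limit is 3.
Rounded to 3 significant figures: 126.

126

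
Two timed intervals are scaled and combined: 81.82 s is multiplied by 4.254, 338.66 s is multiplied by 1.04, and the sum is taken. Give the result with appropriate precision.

7.00 × 10^2 s

81.82 × 4.254 = 348.06228 → 3.481 × 10^2 s (4 s.f., last digit at the 10^-1 place).
338.66 × 1.04 = 352.2064 → 352 s (3 s.f., last digit at the 10^0 place).
Sum: 700.26868 s; keep the coarser place, 10^0.
Result: 7.00 × 10^2 s.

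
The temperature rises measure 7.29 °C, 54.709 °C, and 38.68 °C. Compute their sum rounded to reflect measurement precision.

100.68 °C

7.29 °C + 54.709 °C + 38.68 °C = 100.679 °C.
Addition/subtraction keeps the fewest decimal places: 7.29 → 2 decimal places, 54.709 → 3 decimal places, 38.68 → 2 decimal places; limit is 2.
Rounded to 2 decimal places: 100.68 °C.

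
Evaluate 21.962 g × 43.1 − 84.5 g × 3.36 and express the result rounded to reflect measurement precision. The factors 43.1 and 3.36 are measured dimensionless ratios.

21.962 × 43.1 = 946.5622 → 947 g (3 s.f., last digit at the 10^0 place).
84.5 × 3.36 = 283.92 → 284 g (3 s.f., last digit at the 10^0 place).
Difference: 662.6422 g; keep the coarser place, 10^0.
Result: 663 g.

663 g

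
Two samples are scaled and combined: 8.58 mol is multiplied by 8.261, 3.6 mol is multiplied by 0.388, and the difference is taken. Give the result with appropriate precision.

8.58 × 8.261 = 70.87938 → 70.9 mol (3 s.f., last digit at the 10^-1 place).
3.6 × 0.388 = 1.3968 → 1.4 mol (2 s.f., last digit at the 10^-1 place).
Difference: 69.48258 mol; keep the coarser place, 10^-1.
Result: 69.5 mol.

69.5 mol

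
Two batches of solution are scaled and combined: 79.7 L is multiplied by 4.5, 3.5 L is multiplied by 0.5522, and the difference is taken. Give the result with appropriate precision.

79.7 × 4.5 = 358.65 → 3.6 × 10^2 L (2 s.f., last digit at the 10^1 place).
3.5 × 0.5522 = 1.9327 → 1.9 L (2 s.f., last digit at the 10^-1 place).
Difference: 356.7173 L; keep the coarser place, 10^1.
Result: 3.6 × 10^2 L.

3.6 × 10^2 L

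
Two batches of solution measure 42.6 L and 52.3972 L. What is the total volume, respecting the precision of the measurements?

42.6 L + 52.3972 L = 94.9972 L.
Addition/subtraction keeps the fewest decimal places: 42.6 → 1 decimal place, 52.3972 → 4 decimal places; limit is 1.
Rounded to 1 decimal place: 95.0 L.

95.0 L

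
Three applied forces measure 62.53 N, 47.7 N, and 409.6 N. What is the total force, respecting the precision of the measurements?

62.53 N + 47.7 N + 409.6 N = 519.83 N.
Addition/subtraction keeps the fewest decimal places: 62.53 → 2 decimal places, 47.7 → 1 decimal place, 409.6 → 1 decimal place; limit is 1.
Rounded to 1 decimal place: 519.8 N.

519.8 N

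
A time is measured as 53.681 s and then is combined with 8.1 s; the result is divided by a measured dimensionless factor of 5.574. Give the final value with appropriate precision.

53.681 s + 8.1 s = 61.781 s; the sum is limited to 1 decimal place (3 s.f.).
Carrying full precision, 61.781 ÷ 5.574 = 11.0837818443… s; 5.574 has 4 s.f., so the result keeps min(3, 4) = 3 s.f.
Rounded to 3 significant figures: 11.1 s.

11.1 s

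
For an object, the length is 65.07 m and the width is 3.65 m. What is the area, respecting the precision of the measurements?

area = 65.07 m × 3.65 m = 237.5055 m².
65.07 has 4 significant figures; 3.65 has 3.
Division/multiplication keeps the fewest: 3 significant figures.
Rounded: 238 m².

238 m²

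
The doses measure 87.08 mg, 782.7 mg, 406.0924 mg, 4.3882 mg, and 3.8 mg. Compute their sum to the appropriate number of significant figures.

1284.1 mg

87.08 mg + 782.7 mg + 406.0924 mg + 4.3882 mg + 3.8 mg = 1284.0606 mg.
Addition/subtraction keeps the fewest decimal places: 87.08 → 2 decimal places, 782.7 → 1 decimal place, 406.0924 → 4 decimal places, 4.3882 → 4 decimal places, 3.8 → 1 decimal place; limit is 1.
Rounded to 1 decimal place: 1284.1 mg.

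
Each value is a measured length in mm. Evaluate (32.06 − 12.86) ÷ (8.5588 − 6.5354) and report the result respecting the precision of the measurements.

32.06 − 12.86 = 19.20, limited to 2 d.p. → 4 s.f.; 8.5588 − 6.5354 = 2.0234, limited to 4 d.p. → 5 s.f.
Carrying full precision, 19.20 ÷ 2.0234 = 9.48897894633…; keep min(4, 5) = 4 s.f.
Rounded to 4 significant figures: 9.489.

9.489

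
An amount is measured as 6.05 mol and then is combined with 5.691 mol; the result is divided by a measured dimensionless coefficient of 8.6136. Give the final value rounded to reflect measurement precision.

6.05 mol + 5.691 mol = 11.741 mol; the sum is limited to 2 decimal places (4 s.f.).
Carrying full precision, 11.741 ÷ 8.6136 = 1.36307699452… mol; 8.6136 has 5 s.f., so the result keeps min(4, 5) = 4 s.f.
Rounded to 4 significant figures: 1.363 mol.

1.363 mol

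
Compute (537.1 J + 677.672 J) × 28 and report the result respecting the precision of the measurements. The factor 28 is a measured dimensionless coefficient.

537.1 J + 677.672 J = 1214.772 J; the sum is limited to 1 decimal place (5 s.f.).
Carrying full precision, 1214.772 × 28 = 34013.616 J; 28 has 2 s.f., so the result keeps min(5, 2) = 2 s.f.
Rounded to 2 significant figures: 3.4 × 10⁴ J.

3.4 × 10⁴ J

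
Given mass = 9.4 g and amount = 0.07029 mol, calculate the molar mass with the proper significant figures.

molar mass = 9.4 g ÷ 0.07029 mol = 133.731683027… g/mol.
9.4 has 2 significant figures; 0.07029 has 4.
Division/multiplication keeps the fewest: 2 significant figures.
Rounded: 1.3 × 10^2 g/mol.

1.3 × 10^2 g/mol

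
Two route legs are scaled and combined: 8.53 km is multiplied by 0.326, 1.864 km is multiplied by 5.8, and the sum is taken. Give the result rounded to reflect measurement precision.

14 km

8.53 × 0.326 = 2.78078 → 2.78 km (3 s.f., last digit at the 10^-2 place).
1.864 × 5.8 = 10.8112 → 11 km (2 s.f., last digit at the 10^0 place).
Sum: 13.59198 km; keep the coarser place, 10^0.
Result: 14 km.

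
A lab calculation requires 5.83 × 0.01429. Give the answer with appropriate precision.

5.83 × 0.01429 = 0.0833107
Multiplication/division keeps the fewest significant figures: 5.83 → 3 s.f., 0.01429 → 4 s.f.; limit is 3.
Rounded to 3 significant figures: 0.0833.

0.0833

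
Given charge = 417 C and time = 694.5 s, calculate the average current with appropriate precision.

average current = 417 C ÷ 694.5 s = 0.600431965443… A.
417 has 3 significant figures; 694.5 has 4.
Division/multiplication keeps the fewest: 3 significant figures.
Rounded: 0.600 A.

0.600 A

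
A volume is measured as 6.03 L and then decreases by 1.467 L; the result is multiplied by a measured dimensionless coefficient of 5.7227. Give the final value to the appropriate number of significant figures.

6.03 L − 1.467 L = 4.563 L; the difference is limited to 2 decimal places (3 s.f.).
Carrying full precision, 4.563 × 5.7227 = 26.1126801 L; 5.7227 has 5 s.f., so the result keeps min(3, 5) = 3 s.f.
Rounded to 3 significant figures: 26.1 L.

26.1 L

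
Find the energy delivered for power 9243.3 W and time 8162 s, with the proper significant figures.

7.544 × 10⁷ J

energy delivered = 9243.3 W × 8162 s = 75443814.6 J.
9243.3 has 5 significant figures; 8162 has 4.
Division/multiplication keeps the fewest: 4 significant figures.
Rounded: 7.544 × 10⁷ J.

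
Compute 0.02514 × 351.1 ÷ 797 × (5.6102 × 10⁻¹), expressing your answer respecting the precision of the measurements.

0.02514 × 351.1 ÷ 797 × (5.6102 × 10⁻¹) = 0.00621321132632…
Multiplication/division keeps the fewest significant figures: 0.02514 → 4 s.f., 351.1 → 4 s.f., 797 → 3 s.f., 5.6102 × 10⁻¹ → 5 s.f.; limit is 3.
Rounded to 3 significant figures: 0.00621.

0.00621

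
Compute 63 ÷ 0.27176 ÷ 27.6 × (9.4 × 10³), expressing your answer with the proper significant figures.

63 ÷ 0.27176 ÷ 27.6 × (9.4 × 10³) = 78953.9363377…
Multiplication/division keeps the fewest significant figures: 63 → 2 s.f., 0.27176 → 5 s.f., 27.6 → 3 s.f., 9.4 × 10³ → 2 s.f.; limit is 2.
Rounded to 2 significant figures: 7.9 × 10⁴.

7.9 × 10⁴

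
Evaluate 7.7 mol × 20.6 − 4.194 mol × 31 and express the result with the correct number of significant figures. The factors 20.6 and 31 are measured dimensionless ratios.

3 × 10^1 mol

7.7 × 20.6 = 158.62 → 1.6 × 10^2 mol (2 s.f., last digit at the 10^1 place).
4.194 × 31 = 130.014 → 1.3 × 10^2 mol (2 s.f., last digit at the 10^1 place).
Difference: 28.606 mol; keep the coarser place, 10^1.
Result: 3 × 10^1 mol.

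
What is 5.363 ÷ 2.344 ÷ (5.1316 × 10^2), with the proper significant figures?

0.004459

5.363 ÷ 2.344 ÷ (5.1316 × 10^2) = 0.00445858851679…
Multiplication/division keeps the fewest significant figures: 5.363 → 4 s.f., 2.344 → 4 s.f., 5.1316 × 10^2 → 5 s.f.; limit is 4.
Rounded to 4 significant figures: 0.004459.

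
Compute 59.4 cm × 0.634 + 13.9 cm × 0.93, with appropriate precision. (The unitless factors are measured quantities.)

51 cm

59.4 × 0.634 = 37.6596 → 37.7 cm (3 s.f., last digit at the 10^-1 place).
13.9 × 0.93 = 12.927 → 13 cm (2 s.f., last digit at the 10^0 place).
Sum: 50.5866 cm; keep the coarser place, 10^0.
Result: 51 cm.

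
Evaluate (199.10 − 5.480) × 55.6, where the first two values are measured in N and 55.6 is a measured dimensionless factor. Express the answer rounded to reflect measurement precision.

1.08 × 10⁴ N

199.10 N − 5.480 N = 193.620 N; the difference is limited to 2 decimal places (5 s.f.).
Carrying full precision, 193.620 × 55.6 = 10765.272 N; 55.6 has 3 s.f., so the result keeps min(5, 3) = 3 s.f.
Rounded to 3 significant figures: 1.08 × 10⁴ N.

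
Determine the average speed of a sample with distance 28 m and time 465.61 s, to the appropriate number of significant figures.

average speed = 28 m ÷ 465.61 s = 0.0601361654604… m/s.
28 has 2 significant figures; 465.61 has 5.
Division/multiplication keeps the fewest: 2 significant figures.
Rounded: 0.060 m/s.

0.060 m/s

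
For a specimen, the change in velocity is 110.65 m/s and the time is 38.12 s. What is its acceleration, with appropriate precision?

2.903 m/s²

acceleration = 110.65 m/s ÷ 38.12 s = 2.90267576076… m/s².
110.65 has 5 significant figures; 38.12 has 4.
Division/multiplication keeps the fewest: 4 significant figures.
Rounded: 2.903 m/s².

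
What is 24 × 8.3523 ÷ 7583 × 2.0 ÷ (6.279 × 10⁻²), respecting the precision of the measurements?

24 × 8.3523 ÷ 7583 × 2.0 ÷ (6.279 × 10⁻²) = 0.842007157736…
Multiplication/division keeps the fewest significant figures: 24 → 2 s.f., 8.3523 → 5 s.f., 7583 → 4 s.f., 2.0 → 2 s.f., 6.279 × 10⁻² → 4 s.f.; limit is 2.
Rounded to 2 significant figures: 0.84.

0.84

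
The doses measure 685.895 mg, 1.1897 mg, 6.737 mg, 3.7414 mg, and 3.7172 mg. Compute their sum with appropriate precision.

685.895 mg + 1.1897 mg + 6.737 mg + 3.7414 mg + 3.7172 mg = 701.2803 mg.
Addition/subtraction keeps the fewest decimal places: 685.895 → 3 decimal places, 1.1897 → 4 decimal places, 6.737 → 3 decimal places, 3.7414 → 4 decimal places, 3.7172 → 4 decimal places; limit is 3.
Rounded to 3 decimal places: 701.280 mg.

701.280 mg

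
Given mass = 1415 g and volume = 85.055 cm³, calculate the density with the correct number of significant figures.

16.64 g/cm³

density = 1415 g ÷ 85.055 cm³ = 16.6362941626… g/cm³.
1415 has 4 significant figures; 85.055 has 5.
Division/multiplication keeps the fewest: 4 significant figures.
Rounded: 16.64 g/cm³.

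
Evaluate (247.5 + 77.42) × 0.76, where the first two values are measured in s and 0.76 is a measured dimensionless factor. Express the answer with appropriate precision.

2.5 × 10^2 s

247.5 s + 77.42 s = 324.92 s; the sum is limited to 1 decimal place (4 s.f.).
Carrying full precision, 324.92 × 0.76 = 246.9392 s; 0.76 has 2 s.f., so the result keeps min(4, 2) = 2 s.f.
Rounded to 2 significant figures: 2.5 × 10^2 s.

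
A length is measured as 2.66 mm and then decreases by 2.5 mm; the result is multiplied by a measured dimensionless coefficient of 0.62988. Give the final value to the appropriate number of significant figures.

2.66 mm − 2.5 mm = 0.16 mm; the difference is limited to 1 decimal place (1 s.f.).
Carrying full precision, 0.16 × 0.62988 = 0.1007808 mm; 0.62988 has 5 s.f., so the result keeps min(1, 5) = 1 s.f.
Rounded to 1 significant figure: 0.1 mm.

0.1 mm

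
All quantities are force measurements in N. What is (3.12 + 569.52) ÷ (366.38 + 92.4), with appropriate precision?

1.248

3.12 + 569.52 = 572.64, limited to 2 d.p. → 5 s.f.; 366.38 + 92.4 = 458.78, limited to 1 d.p. → 4 s.f.
Carrying full precision, 572.64 ÷ 458.78 = 1.24817995553…; keep min(5, 4) = 4 s.f.
Rounded to 4 significant figures: 1.248.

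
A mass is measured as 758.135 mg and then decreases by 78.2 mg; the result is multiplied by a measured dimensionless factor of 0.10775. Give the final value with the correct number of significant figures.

73.26 mg

758.135 mg − 78.2 mg = 679.935 mg; the difference is limited to 1 decimal place (4 s.f.).
Carrying full precision, 679.935 × 0.10775 = 73.26299625 mg; 0.10775 has 5 s.f., so the result keeps min(4, 5) = 4 s.f.
Rounded to 4 significant figures: 73.26 mg.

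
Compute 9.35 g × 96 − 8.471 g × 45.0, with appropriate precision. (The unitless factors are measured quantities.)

9.35 × 96 = 897.6 → 9.0 × 10² g (2 s.f., last digit at the 10^1 place).
8.471 × 45.0 = 381.195 → 381 g (3 s.f., last digit at the 10^0 place).
Difference: 516.405 g; keep the coarser place, 10^1.
Result: 5.2 × 10² g.

5.2 × 10² g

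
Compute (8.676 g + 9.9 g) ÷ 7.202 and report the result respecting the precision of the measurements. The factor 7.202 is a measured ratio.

2.58 g

8.676 g + 9.9 g = 18.576 g; the sum is limited to 1 decimal place (3 s.f.).
Carrying full precision, 18.576 ÷ 7.202 = 2.57928353235… g; 7.202 has 4 s.f., so the result keeps min(3, 4) = 3 s.f.
Rounded to 3 significant figures: 2.58 g.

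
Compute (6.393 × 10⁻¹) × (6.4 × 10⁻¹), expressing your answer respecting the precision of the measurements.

0.41

(6.393 × 10⁻¹) × (6.4 × 10⁻¹) = 0.409152
Multiplication/division keeps the fewest significant figures: 6.393 × 10⁻¹ → 4 s.f., 6.4 × 10⁻¹ → 2 s.f.; limit is 2.
Rounded to 2 significant figures: 0.41.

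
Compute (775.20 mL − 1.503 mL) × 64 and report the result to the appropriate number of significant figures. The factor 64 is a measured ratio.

775.20 mL − 1.503 mL = 773.697 mL; the difference is limited to 2 decimal places (5 s.f.).
Carrying full precision, 773.697 × 64 = 49516.608 mL; 64 has 2 s.f., so the result keeps min(5, 2) = 2 s.f.
Rounded to 2 significant figures: 5.0 × 10⁴ mL.

5.0 × 10⁴ mL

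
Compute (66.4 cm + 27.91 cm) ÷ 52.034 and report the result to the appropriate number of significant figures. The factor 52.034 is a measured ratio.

1.81 cm

66.4 cm + 27.91 cm = 94.31 cm; the sum is limited to 1 decimal place (3 s.f.).
Carrying full precision, 94.31 ÷ 52.034 = 1.81246877042… cm; 52.034 has 5 s.f., so the result keeps min(3, 5) = 3 s.f.
Rounded to 3 significant figures: 1.81 cm.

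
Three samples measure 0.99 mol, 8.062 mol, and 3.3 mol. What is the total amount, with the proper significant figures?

0.99 mol + 8.062 mol + 3.3 mol = 12.352 mol.
Addition/subtraction keeps the fewest decimal places: 0.99 → 2 decimal places, 8.062 → 3 decimal places, 3.3 → 1 decimal place; limit is 1.
Rounded to 1 decimal place: 12.4 mol.

12.4 mol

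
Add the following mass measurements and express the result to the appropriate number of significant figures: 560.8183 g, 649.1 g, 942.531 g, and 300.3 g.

560.8183 g + 649.1 g + 942.531 g + 300.3 g = 2452.7493 g.
Addition/subtraction keeps the fewest decimal places: 560.8183 → 4 decimal places, 649.1 → 1 decimal place, 942.531 → 3 decimal places, 300.3 → 1 decimal place; limit is 1.
Rounded to 1 decimal place: 2452.7 g.

2452.7 g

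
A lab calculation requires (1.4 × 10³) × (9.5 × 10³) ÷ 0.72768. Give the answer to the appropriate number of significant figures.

(1.4 × 10³) × (9.5 × 10³) ÷ 0.72768 = 18277264.7318…
Multiplication/division keeps the fewest significant figures: 1.4 × 10³ → 2 s.f., 9.5 × 10³ → 2 s.f., 0.72768 → 5 s.f.; limit is 2.
Rounded to 2 significant figures: 1.8 × 10⁷.

1.8 × 10⁷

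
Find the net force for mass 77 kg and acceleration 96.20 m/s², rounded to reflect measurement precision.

7.4 × 10^3 N

net force = 77 kg × 96.20 m/s² = 7407.4 N.
77 has 2 significant figures; 96.20 has 4.
Division/multiplication keeps the fewest: 2 significant figures.
Rounded: 7.4 × 10^3 N.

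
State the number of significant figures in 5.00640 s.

6

5.00640: trailing zeros after a decimal point are significant; zeros between nonzero digits are significant.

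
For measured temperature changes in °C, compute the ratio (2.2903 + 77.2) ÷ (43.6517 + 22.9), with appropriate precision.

2.2903 + 77.2 = 79.4903, limited to 1 d.p. → 3 s.f.; 43.6517 + 22.9 = 66.5517, limited to 1 d.p. → 3 s.f.
Carrying full precision, 79.4903 ÷ 66.5517 = 1.1944142674…; keep min(3, 3) = 3 s.f.
Rounded to 3 significant figures: 1.19.

1.19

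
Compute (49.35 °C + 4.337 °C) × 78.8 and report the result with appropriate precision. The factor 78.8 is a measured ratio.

4.23 × 10³ °C

49.35 °C + 4.337 °C = 53.687 °C; the sum is limited to 2 decimal places (4 s.f.).
Carrying full precision, 53.687 × 78.8 = 4230.5356 °C; 78.8 has 3 s.f., so the result keeps min(4, 3) = 3 s.f.
Rounded to 3 significant figures: 4.23 × 10³ °C.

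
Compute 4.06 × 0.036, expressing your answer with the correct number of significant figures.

4.06 × 0.036 = 0.14616
Multiplication/division keeps the fewest significant figures: 4.06 → 3 s.f., 0.036 → 2 s.f.; limit is 2.
Rounded to 2 significant figures: 0.15.

0.15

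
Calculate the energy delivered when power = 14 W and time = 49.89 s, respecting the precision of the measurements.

7.0 × 10^2 J

energy delivered = 14 W × 49.89 s = 698.46 J.
14 has 2 significant figures; 49.89 has 4.
Division/multiplication keeps the fewest: 2 significant figures.
Rounded: 7.0 × 10^2 J.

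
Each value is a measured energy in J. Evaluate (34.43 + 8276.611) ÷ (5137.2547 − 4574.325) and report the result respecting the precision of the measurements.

34.43 + 8276.611 = 8311.041, limited to 2 d.p. → 6 s.f.; 5137.2547 − 4574.325 = 562.9297, limited to 3 d.p. → 6 s.f.
Carrying full precision, 8311.041 ÷ 562.9297 = 14.7639056884…; keep min(6, 6) = 6 s.f.
Rounded to 6 significant figures: 14.7639.

14.7639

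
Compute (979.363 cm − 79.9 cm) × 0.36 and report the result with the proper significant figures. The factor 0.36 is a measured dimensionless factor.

3.2 × 10^2 cm

979.363 cm − 79.9 cm = 899.463 cm; the difference is limited to 1 decimal place (4 s.f.).
Carrying full precision, 899.463 × 0.36 = 323.80668 cm; 0.36 has 2 s.f., so the result keeps min(4, 2) = 2 s.f.
Rounded to 2 significant figures: 3.2 × 10^2 cm.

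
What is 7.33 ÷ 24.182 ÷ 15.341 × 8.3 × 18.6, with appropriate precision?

7.33 ÷ 24.182 ÷ 15.341 × 8.3 × 18.6 = 3.05034614336…
Multiplication/division keeps the fewest significant figures: 7.33 → 3 s.f., 24.182 → 5 s.f., 15.341 → 5 s.f., 8.3 → 2 s.f., 18.6 → 3 s.f.; limit is 2.
Rounded to 2 significant figures: 3.1.

3.1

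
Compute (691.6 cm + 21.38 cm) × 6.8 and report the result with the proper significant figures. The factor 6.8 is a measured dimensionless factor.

4.8 × 10³ cm

691.6 cm + 21.38 cm = 712.98 cm; the sum is limited to 1 decimal place (4 s.f.).
Carrying full precision, 712.98 × 6.8 = 4848.264 cm; 6.8 has 2 s.f., so the result keeps min(4, 2) = 2 s.f.
Rounded to 2 significant figures: 4.8 × 10³ cm.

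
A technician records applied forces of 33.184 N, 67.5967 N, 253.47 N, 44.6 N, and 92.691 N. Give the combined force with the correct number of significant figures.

491.5 N

33.184 N + 67.5967 N + 253.47 N + 44.6 N + 92.691 N = 491.5417 N.
Addition/subtraction keeps the fewest decimal places: 33.184 → 3 decimal places, 67.5967 → 4 decimal places, 253.47 → 2 decimal places, 44.6 → 1 decimal place, 92.691 → 3 decimal places; limit is 1.
Rounded to 1 decimal place: 491.5 N.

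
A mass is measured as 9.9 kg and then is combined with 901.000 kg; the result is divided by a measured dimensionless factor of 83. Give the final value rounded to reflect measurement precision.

9.9 kg + 901.000 kg = 910.900 kg; the sum is limited to 1 decimal place (4 s.f.).
Carrying full precision, 910.900 ÷ 83 = 10.9746987952… kg; 83 has 2 s.f., so the result keeps min(4, 2) = 2 s.f.
Rounded to 2 significant figures: 11 kg.

11 kg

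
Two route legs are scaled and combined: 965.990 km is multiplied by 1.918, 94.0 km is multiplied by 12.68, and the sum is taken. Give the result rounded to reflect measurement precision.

3.04 × 10^3 km

965.990 × 1.918 = 1852.76882 → 1853 km (4 s.f., last digit at the 10^0 place).
94.0 × 12.68 = 1191.92 → 1.19 × 10^3 km (3 s.f., last digit at the 10^1 place).
Sum: 3044.68882 km; keep the coarser place, 10^1.
Result: 3.04 × 10^3 km.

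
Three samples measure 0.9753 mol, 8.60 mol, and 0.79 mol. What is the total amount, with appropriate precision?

0.9753 mol + 8.60 mol + 0.79 mol = 10.3653 mol.
Addition/subtraction keeps the fewest decimal places: 0.9753 → 4 decimal places, 8.60 → 2 decimal places, 0.79 → 2 decimal places; limit is 2.
Rounded to 2 decimal places: 10.37 mol.

10.37 mol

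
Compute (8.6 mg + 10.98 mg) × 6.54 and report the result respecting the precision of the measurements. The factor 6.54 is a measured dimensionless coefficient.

128 mg

8.6 mg + 10.98 mg = 19.58 mg; the sum is limited to 1 decimal place (3 s.f.).
Carrying full precision, 19.58 × 6.54 = 128.0532 mg; 6.54 has 3 s.f., so the result keeps min(3, 3) = 3 s.f.
Rounded to 3 significant figures: 128 mg.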